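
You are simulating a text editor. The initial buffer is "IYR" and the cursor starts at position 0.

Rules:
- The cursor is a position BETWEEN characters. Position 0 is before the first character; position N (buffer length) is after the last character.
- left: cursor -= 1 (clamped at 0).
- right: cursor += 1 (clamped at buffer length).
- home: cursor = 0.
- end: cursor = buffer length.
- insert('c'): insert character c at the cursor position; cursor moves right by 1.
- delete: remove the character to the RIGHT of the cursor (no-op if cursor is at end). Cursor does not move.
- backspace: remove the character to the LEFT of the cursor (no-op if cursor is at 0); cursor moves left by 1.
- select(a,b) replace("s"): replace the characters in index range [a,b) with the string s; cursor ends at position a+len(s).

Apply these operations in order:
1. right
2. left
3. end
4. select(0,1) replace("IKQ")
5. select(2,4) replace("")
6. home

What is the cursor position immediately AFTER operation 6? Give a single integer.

Answer: 0

Derivation:
After op 1 (right): buf='IYR' cursor=1
After op 2 (left): buf='IYR' cursor=0
After op 3 (end): buf='IYR' cursor=3
After op 4 (select(0,1) replace("IKQ")): buf='IKQYR' cursor=3
After op 5 (select(2,4) replace("")): buf='IKR' cursor=2
After op 6 (home): buf='IKR' cursor=0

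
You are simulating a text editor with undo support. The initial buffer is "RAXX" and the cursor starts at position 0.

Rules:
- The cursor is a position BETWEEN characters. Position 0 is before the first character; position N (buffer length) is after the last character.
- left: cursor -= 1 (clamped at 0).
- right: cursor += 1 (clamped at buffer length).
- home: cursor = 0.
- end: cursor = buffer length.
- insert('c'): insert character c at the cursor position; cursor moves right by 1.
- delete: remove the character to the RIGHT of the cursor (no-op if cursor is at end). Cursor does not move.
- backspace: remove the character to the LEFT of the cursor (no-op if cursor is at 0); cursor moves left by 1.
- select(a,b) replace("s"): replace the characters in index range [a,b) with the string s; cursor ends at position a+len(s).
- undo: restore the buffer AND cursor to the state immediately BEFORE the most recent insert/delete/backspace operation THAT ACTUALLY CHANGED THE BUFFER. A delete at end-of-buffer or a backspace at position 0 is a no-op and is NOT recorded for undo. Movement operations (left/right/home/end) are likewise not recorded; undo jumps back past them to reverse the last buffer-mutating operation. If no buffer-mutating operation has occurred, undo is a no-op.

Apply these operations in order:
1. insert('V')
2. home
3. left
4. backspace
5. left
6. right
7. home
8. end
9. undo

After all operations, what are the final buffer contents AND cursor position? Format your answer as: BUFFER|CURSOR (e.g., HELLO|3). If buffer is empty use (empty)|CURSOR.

After op 1 (insert('V')): buf='VRAXX' cursor=1
After op 2 (home): buf='VRAXX' cursor=0
After op 3 (left): buf='VRAXX' cursor=0
After op 4 (backspace): buf='VRAXX' cursor=0
After op 5 (left): buf='VRAXX' cursor=0
After op 6 (right): buf='VRAXX' cursor=1
After op 7 (home): buf='VRAXX' cursor=0
After op 8 (end): buf='VRAXX' cursor=5
After op 9 (undo): buf='RAXX' cursor=0

Answer: RAXX|0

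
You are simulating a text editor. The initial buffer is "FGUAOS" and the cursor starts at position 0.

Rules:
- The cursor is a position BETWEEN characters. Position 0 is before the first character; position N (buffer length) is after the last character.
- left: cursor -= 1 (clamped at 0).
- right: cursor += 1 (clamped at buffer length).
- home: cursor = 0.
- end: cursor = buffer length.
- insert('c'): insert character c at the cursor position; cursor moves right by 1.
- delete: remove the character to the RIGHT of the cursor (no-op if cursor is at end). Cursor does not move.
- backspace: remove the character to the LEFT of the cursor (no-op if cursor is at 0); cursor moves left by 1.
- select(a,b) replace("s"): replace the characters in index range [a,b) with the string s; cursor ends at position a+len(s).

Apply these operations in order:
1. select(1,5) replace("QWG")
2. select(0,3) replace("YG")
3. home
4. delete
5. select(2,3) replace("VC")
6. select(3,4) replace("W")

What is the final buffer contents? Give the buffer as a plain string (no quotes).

Answer: GGVW

Derivation:
After op 1 (select(1,5) replace("QWG")): buf='FQWGS' cursor=4
After op 2 (select(0,3) replace("YG")): buf='YGGS' cursor=2
After op 3 (home): buf='YGGS' cursor=0
After op 4 (delete): buf='GGS' cursor=0
After op 5 (select(2,3) replace("VC")): buf='GGVC' cursor=4
After op 6 (select(3,4) replace("W")): buf='GGVW' cursor=4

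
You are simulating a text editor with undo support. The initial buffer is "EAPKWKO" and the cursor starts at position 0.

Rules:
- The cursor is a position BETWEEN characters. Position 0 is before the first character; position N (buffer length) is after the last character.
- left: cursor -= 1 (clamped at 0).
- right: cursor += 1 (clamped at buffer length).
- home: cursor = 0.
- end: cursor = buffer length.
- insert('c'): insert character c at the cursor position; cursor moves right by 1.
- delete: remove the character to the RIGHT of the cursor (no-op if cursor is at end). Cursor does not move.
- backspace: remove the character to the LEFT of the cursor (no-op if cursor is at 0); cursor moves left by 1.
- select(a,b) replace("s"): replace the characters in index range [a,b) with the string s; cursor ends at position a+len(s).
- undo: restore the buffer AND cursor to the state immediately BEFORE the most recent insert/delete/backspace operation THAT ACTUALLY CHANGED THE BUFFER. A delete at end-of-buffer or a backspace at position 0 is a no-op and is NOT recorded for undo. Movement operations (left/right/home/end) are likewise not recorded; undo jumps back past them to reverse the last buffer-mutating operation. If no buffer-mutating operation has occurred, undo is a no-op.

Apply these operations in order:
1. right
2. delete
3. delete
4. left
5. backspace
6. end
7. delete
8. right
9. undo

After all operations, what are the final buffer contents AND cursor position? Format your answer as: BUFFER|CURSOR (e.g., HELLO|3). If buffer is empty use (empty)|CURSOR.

Answer: EPKWKO|1

Derivation:
After op 1 (right): buf='EAPKWKO' cursor=1
After op 2 (delete): buf='EPKWKO' cursor=1
After op 3 (delete): buf='EKWKO' cursor=1
After op 4 (left): buf='EKWKO' cursor=0
After op 5 (backspace): buf='EKWKO' cursor=0
After op 6 (end): buf='EKWKO' cursor=5
After op 7 (delete): buf='EKWKO' cursor=5
After op 8 (right): buf='EKWKO' cursor=5
After op 9 (undo): buf='EPKWKO' cursor=1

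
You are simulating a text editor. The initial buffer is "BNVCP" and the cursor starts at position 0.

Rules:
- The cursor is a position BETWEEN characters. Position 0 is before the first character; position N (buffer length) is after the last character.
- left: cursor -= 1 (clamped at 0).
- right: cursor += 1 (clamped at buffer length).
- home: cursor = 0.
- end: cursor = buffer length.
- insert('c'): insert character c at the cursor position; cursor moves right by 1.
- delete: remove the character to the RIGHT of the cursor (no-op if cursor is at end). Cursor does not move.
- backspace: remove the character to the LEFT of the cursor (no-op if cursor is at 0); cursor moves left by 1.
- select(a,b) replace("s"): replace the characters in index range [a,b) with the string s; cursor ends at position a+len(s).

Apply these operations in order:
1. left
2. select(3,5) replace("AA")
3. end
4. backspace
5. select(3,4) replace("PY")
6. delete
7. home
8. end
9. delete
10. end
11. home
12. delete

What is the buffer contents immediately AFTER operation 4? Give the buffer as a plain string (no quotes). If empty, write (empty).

Answer: BNVA

Derivation:
After op 1 (left): buf='BNVCP' cursor=0
After op 2 (select(3,5) replace("AA")): buf='BNVAA' cursor=5
After op 3 (end): buf='BNVAA' cursor=5
After op 4 (backspace): buf='BNVA' cursor=4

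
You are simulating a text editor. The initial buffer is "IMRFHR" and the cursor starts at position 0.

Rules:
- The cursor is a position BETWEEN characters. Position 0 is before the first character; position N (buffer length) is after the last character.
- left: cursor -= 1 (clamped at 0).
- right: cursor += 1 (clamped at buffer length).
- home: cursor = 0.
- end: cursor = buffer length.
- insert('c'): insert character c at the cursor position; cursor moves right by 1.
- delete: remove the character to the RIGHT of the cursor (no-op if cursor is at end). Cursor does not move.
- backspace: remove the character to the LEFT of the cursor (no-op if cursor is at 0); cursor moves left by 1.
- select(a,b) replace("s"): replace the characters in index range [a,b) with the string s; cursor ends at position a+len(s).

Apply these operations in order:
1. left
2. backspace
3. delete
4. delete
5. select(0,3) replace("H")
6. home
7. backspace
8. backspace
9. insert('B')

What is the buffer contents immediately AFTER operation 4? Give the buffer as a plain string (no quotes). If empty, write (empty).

Answer: RFHR

Derivation:
After op 1 (left): buf='IMRFHR' cursor=0
After op 2 (backspace): buf='IMRFHR' cursor=0
After op 3 (delete): buf='MRFHR' cursor=0
After op 4 (delete): buf='RFHR' cursor=0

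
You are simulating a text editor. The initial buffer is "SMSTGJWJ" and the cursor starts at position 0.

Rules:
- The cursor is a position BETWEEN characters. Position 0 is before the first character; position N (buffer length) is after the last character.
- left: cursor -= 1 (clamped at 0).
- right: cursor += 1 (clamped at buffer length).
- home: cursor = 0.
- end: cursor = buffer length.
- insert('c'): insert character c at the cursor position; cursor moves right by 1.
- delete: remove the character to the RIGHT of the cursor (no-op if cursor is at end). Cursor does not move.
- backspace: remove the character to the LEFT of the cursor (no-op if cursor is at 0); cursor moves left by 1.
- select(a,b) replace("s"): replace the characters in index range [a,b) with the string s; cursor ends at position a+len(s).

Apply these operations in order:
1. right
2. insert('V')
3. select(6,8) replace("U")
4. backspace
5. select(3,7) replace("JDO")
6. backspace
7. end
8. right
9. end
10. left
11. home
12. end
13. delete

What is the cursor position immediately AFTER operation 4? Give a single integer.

Answer: 6

Derivation:
After op 1 (right): buf='SMSTGJWJ' cursor=1
After op 2 (insert('V')): buf='SVMSTGJWJ' cursor=2
After op 3 (select(6,8) replace("U")): buf='SVMSTGUJ' cursor=7
After op 4 (backspace): buf='SVMSTGJ' cursor=6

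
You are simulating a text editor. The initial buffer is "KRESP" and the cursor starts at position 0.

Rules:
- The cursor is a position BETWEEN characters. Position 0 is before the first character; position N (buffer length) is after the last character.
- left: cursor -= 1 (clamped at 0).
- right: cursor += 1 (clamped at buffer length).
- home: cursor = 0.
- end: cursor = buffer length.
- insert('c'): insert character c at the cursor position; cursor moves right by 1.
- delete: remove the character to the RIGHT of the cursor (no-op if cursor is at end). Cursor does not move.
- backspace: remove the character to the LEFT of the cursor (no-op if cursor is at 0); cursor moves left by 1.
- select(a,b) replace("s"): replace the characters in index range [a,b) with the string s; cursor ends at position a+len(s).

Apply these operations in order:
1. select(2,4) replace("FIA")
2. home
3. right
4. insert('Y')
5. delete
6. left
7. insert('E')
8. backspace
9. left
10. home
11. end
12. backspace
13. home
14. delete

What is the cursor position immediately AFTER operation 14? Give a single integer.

Answer: 0

Derivation:
After op 1 (select(2,4) replace("FIA")): buf='KRFIAP' cursor=5
After op 2 (home): buf='KRFIAP' cursor=0
After op 3 (right): buf='KRFIAP' cursor=1
After op 4 (insert('Y')): buf='KYRFIAP' cursor=2
After op 5 (delete): buf='KYFIAP' cursor=2
After op 6 (left): buf='KYFIAP' cursor=1
After op 7 (insert('E')): buf='KEYFIAP' cursor=2
After op 8 (backspace): buf='KYFIAP' cursor=1
After op 9 (left): buf='KYFIAP' cursor=0
After op 10 (home): buf='KYFIAP' cursor=0
After op 11 (end): buf='KYFIAP' cursor=6
After op 12 (backspace): buf='KYFIA' cursor=5
After op 13 (home): buf='KYFIA' cursor=0
After op 14 (delete): buf='YFIA' cursor=0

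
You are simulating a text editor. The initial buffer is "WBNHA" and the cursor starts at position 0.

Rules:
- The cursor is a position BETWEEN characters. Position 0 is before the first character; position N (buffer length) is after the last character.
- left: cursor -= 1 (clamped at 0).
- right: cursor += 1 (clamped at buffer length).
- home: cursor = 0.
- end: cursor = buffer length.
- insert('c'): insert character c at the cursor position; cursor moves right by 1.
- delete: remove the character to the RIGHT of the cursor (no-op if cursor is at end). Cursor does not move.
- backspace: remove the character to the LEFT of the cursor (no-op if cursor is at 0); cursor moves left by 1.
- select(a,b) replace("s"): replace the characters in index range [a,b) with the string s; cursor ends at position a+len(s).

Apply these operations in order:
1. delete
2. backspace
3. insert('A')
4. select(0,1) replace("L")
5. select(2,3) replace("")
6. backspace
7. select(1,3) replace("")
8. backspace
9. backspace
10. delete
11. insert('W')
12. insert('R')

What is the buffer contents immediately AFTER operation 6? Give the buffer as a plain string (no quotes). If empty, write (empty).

After op 1 (delete): buf='BNHA' cursor=0
After op 2 (backspace): buf='BNHA' cursor=0
After op 3 (insert('A')): buf='ABNHA' cursor=1
After op 4 (select(0,1) replace("L")): buf='LBNHA' cursor=1
After op 5 (select(2,3) replace("")): buf='LBHA' cursor=2
After op 6 (backspace): buf='LHA' cursor=1

Answer: LHA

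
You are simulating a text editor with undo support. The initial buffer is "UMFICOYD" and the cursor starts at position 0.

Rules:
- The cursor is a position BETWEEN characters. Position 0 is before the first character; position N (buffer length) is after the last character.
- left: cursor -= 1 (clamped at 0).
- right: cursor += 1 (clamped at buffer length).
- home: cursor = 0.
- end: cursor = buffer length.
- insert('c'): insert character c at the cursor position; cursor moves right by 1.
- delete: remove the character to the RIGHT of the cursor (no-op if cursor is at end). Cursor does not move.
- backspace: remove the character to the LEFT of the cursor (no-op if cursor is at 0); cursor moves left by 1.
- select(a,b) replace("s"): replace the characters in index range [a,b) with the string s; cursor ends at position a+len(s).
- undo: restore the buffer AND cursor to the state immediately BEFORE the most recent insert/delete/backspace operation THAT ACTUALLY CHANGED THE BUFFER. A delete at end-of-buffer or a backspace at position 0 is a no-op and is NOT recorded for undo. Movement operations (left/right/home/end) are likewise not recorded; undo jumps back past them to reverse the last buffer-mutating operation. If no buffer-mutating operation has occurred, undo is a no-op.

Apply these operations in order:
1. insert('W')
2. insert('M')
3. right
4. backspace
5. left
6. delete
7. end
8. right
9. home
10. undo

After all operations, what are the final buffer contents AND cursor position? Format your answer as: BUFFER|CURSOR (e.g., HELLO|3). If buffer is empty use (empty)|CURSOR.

Answer: WMMFICOYD|1

Derivation:
After op 1 (insert('W')): buf='WUMFICOYD' cursor=1
After op 2 (insert('M')): buf='WMUMFICOYD' cursor=2
After op 3 (right): buf='WMUMFICOYD' cursor=3
After op 4 (backspace): buf='WMMFICOYD' cursor=2
After op 5 (left): buf='WMMFICOYD' cursor=1
After op 6 (delete): buf='WMFICOYD' cursor=1
After op 7 (end): buf='WMFICOYD' cursor=8
After op 8 (right): buf='WMFICOYD' cursor=8
After op 9 (home): buf='WMFICOYD' cursor=0
After op 10 (undo): buf='WMMFICOYD' cursor=1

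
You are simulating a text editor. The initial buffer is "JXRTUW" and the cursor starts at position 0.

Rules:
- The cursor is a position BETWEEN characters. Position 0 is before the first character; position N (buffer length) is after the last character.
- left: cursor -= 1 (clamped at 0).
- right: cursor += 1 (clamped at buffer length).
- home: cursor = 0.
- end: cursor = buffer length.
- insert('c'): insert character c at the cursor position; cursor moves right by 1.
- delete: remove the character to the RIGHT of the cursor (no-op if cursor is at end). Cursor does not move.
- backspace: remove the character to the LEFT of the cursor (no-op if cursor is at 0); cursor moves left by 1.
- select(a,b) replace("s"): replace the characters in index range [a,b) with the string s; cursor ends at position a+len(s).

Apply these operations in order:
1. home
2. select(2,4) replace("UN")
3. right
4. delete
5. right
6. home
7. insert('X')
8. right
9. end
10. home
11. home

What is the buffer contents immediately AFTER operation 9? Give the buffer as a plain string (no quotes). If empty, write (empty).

Answer: XJXUNU

Derivation:
After op 1 (home): buf='JXRTUW' cursor=0
After op 2 (select(2,4) replace("UN")): buf='JXUNUW' cursor=4
After op 3 (right): buf='JXUNUW' cursor=5
After op 4 (delete): buf='JXUNU' cursor=5
After op 5 (right): buf='JXUNU' cursor=5
After op 6 (home): buf='JXUNU' cursor=0
After op 7 (insert('X')): buf='XJXUNU' cursor=1
After op 8 (right): buf='XJXUNU' cursor=2
After op 9 (end): buf='XJXUNU' cursor=6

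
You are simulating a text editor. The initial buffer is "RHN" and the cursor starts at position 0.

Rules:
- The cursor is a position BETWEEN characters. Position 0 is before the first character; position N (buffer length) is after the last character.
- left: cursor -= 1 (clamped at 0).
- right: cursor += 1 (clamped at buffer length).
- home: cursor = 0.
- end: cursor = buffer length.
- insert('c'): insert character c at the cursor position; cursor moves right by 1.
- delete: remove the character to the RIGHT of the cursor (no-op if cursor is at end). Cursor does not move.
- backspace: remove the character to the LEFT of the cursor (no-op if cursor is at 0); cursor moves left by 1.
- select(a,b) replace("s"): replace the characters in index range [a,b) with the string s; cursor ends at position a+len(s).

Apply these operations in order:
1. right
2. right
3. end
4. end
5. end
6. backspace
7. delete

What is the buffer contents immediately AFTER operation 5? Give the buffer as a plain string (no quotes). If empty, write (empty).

Answer: RHN

Derivation:
After op 1 (right): buf='RHN' cursor=1
After op 2 (right): buf='RHN' cursor=2
After op 3 (end): buf='RHN' cursor=3
After op 4 (end): buf='RHN' cursor=3
After op 5 (end): buf='RHN' cursor=3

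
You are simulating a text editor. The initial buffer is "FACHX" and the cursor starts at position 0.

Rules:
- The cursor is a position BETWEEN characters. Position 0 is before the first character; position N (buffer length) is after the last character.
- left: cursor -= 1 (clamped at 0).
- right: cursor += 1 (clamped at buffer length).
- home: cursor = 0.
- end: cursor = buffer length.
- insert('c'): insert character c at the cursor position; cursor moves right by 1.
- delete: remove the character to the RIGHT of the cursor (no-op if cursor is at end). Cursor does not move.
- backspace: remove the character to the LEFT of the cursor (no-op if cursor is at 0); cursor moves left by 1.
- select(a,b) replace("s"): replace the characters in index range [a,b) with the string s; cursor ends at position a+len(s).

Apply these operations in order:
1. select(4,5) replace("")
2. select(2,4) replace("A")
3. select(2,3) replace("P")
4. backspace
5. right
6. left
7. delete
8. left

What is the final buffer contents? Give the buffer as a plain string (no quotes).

After op 1 (select(4,5) replace("")): buf='FACH' cursor=4
After op 2 (select(2,4) replace("A")): buf='FAA' cursor=3
After op 3 (select(2,3) replace("P")): buf='FAP' cursor=3
After op 4 (backspace): buf='FA' cursor=2
After op 5 (right): buf='FA' cursor=2
After op 6 (left): buf='FA' cursor=1
After op 7 (delete): buf='F' cursor=1
After op 8 (left): buf='F' cursor=0

Answer: F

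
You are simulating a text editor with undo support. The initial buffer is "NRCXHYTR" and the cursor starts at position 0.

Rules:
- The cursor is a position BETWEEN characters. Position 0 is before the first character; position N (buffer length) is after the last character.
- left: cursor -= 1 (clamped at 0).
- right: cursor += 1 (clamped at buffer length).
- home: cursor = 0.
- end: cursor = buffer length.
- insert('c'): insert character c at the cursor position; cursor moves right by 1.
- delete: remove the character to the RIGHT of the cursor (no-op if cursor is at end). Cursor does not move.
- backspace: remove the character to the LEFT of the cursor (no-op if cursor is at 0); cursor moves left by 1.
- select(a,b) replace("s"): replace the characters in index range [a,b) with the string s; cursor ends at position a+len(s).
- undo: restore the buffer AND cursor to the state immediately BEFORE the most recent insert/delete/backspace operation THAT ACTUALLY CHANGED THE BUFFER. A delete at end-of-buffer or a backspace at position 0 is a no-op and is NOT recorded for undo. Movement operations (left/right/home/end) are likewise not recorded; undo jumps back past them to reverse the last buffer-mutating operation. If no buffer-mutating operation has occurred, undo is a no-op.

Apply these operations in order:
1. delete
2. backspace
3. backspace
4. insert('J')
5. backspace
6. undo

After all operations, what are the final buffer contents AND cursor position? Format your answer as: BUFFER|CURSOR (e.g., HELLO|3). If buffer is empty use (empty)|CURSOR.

Answer: JRCXHYTR|1

Derivation:
After op 1 (delete): buf='RCXHYTR' cursor=0
After op 2 (backspace): buf='RCXHYTR' cursor=0
After op 3 (backspace): buf='RCXHYTR' cursor=0
After op 4 (insert('J')): buf='JRCXHYTR' cursor=1
After op 5 (backspace): buf='RCXHYTR' cursor=0
After op 6 (undo): buf='JRCXHYTR' cursor=1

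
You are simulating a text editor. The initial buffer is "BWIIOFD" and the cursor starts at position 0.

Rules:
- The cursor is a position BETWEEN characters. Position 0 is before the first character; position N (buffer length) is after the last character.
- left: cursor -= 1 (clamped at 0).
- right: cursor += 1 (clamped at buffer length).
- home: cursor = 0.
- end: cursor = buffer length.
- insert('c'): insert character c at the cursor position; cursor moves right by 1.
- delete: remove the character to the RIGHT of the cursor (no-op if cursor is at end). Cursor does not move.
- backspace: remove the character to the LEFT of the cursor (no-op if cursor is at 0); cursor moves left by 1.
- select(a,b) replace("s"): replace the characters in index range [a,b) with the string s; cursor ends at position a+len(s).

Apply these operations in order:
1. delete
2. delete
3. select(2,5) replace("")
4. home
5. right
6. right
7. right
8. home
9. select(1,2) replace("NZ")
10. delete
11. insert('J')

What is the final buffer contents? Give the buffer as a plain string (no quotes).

Answer: INZJ

Derivation:
After op 1 (delete): buf='WIIOFD' cursor=0
After op 2 (delete): buf='IIOFD' cursor=0
After op 3 (select(2,5) replace("")): buf='II' cursor=2
After op 4 (home): buf='II' cursor=0
After op 5 (right): buf='II' cursor=1
After op 6 (right): buf='II' cursor=2
After op 7 (right): buf='II' cursor=2
After op 8 (home): buf='II' cursor=0
After op 9 (select(1,2) replace("NZ")): buf='INZ' cursor=3
After op 10 (delete): buf='INZ' cursor=3
After op 11 (insert('J')): buf='INZJ' cursor=4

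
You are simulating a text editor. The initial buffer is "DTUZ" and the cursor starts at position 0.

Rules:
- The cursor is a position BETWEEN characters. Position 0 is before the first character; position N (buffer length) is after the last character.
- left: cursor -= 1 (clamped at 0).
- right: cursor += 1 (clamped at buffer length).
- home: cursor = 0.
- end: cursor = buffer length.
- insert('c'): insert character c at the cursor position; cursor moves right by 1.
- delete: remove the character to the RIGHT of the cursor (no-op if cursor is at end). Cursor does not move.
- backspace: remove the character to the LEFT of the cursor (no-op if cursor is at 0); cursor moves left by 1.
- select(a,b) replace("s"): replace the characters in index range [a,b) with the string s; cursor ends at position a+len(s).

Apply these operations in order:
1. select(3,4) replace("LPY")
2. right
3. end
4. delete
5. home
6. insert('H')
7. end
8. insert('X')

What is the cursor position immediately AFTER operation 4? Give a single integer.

After op 1 (select(3,4) replace("LPY")): buf='DTULPY' cursor=6
After op 2 (right): buf='DTULPY' cursor=6
After op 3 (end): buf='DTULPY' cursor=6
After op 4 (delete): buf='DTULPY' cursor=6

Answer: 6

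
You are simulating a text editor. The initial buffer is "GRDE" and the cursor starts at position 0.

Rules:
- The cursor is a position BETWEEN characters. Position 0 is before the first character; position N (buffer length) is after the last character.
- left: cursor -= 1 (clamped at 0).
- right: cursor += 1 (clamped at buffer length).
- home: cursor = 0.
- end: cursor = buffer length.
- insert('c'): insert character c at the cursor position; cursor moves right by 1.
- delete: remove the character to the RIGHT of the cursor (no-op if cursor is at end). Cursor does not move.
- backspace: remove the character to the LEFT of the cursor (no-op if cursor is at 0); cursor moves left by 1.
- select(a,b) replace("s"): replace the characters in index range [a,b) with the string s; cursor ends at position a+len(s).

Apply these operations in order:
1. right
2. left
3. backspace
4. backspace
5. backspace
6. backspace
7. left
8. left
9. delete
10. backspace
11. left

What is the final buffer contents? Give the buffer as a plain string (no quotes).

After op 1 (right): buf='GRDE' cursor=1
After op 2 (left): buf='GRDE' cursor=0
After op 3 (backspace): buf='GRDE' cursor=0
After op 4 (backspace): buf='GRDE' cursor=0
After op 5 (backspace): buf='GRDE' cursor=0
After op 6 (backspace): buf='GRDE' cursor=0
After op 7 (left): buf='GRDE' cursor=0
After op 8 (left): buf='GRDE' cursor=0
After op 9 (delete): buf='RDE' cursor=0
After op 10 (backspace): buf='RDE' cursor=0
After op 11 (left): buf='RDE' cursor=0

Answer: RDE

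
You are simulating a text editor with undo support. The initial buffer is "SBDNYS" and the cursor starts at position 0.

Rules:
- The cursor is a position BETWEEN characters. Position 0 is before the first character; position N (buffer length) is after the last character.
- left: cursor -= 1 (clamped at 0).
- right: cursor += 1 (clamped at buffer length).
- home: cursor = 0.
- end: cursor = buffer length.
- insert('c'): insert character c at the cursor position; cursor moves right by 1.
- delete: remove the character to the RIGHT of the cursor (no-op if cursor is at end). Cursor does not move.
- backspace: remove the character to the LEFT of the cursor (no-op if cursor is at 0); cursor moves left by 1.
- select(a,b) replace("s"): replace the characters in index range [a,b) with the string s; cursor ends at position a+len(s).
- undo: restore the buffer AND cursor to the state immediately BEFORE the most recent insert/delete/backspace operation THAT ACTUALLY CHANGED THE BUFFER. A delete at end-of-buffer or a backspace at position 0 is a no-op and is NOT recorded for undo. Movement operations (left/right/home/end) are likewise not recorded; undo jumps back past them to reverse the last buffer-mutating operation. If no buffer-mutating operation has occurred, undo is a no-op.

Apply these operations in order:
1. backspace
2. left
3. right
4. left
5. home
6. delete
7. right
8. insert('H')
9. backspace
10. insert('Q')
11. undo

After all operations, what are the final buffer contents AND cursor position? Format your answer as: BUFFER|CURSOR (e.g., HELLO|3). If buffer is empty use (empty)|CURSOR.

Answer: BDNYS|1

Derivation:
After op 1 (backspace): buf='SBDNYS' cursor=0
After op 2 (left): buf='SBDNYS' cursor=0
After op 3 (right): buf='SBDNYS' cursor=1
After op 4 (left): buf='SBDNYS' cursor=0
After op 5 (home): buf='SBDNYS' cursor=0
After op 6 (delete): buf='BDNYS' cursor=0
After op 7 (right): buf='BDNYS' cursor=1
After op 8 (insert('H')): buf='BHDNYS' cursor=2
After op 9 (backspace): buf='BDNYS' cursor=1
After op 10 (insert('Q')): buf='BQDNYS' cursor=2
After op 11 (undo): buf='BDNYS' cursor=1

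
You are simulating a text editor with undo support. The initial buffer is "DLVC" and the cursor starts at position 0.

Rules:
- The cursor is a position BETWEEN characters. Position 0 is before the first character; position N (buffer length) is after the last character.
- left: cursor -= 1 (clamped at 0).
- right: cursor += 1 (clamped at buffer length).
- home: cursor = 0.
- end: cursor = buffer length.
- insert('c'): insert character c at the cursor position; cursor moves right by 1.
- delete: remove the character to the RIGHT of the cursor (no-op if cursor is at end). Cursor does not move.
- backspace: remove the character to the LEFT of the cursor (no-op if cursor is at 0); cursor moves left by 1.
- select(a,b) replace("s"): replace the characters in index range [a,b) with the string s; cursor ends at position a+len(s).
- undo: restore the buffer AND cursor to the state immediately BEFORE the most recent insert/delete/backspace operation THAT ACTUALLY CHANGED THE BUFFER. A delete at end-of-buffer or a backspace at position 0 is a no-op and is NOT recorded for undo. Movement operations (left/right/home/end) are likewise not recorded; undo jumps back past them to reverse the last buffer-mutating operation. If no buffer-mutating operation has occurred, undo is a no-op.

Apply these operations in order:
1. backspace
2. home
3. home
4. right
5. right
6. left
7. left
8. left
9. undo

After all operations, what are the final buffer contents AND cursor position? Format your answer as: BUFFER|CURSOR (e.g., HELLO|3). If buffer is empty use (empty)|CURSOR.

Answer: DLVC|0

Derivation:
After op 1 (backspace): buf='DLVC' cursor=0
After op 2 (home): buf='DLVC' cursor=0
After op 3 (home): buf='DLVC' cursor=0
After op 4 (right): buf='DLVC' cursor=1
After op 5 (right): buf='DLVC' cursor=2
After op 6 (left): buf='DLVC' cursor=1
After op 7 (left): buf='DLVC' cursor=0
After op 8 (left): buf='DLVC' cursor=0
After op 9 (undo): buf='DLVC' cursor=0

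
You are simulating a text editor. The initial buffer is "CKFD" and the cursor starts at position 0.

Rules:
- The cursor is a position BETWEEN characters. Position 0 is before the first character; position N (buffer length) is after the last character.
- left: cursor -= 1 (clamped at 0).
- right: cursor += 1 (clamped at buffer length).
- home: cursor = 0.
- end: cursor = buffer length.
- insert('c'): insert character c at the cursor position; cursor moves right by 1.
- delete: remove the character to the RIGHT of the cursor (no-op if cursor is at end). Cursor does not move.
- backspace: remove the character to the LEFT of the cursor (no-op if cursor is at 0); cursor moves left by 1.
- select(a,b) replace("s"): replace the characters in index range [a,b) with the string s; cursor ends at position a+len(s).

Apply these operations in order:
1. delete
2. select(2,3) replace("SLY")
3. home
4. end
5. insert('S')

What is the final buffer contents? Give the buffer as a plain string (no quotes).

After op 1 (delete): buf='KFD' cursor=0
After op 2 (select(2,3) replace("SLY")): buf='KFSLY' cursor=5
After op 3 (home): buf='KFSLY' cursor=0
After op 4 (end): buf='KFSLY' cursor=5
After op 5 (insert('S')): buf='KFSLYS' cursor=6

Answer: KFSLYS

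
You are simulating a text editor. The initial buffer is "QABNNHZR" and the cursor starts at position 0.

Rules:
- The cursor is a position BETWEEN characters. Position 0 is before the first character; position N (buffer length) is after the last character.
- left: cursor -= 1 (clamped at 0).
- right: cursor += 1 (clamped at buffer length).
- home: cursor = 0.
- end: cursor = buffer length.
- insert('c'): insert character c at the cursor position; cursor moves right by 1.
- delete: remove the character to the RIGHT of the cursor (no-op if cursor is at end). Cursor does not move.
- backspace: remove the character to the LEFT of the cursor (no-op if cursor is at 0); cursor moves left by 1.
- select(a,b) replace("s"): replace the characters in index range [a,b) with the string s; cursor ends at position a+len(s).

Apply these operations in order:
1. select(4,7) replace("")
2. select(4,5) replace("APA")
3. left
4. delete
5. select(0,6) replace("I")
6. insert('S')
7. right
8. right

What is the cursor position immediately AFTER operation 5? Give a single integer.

After op 1 (select(4,7) replace("")): buf='QABNR' cursor=4
After op 2 (select(4,5) replace("APA")): buf='QABNAPA' cursor=7
After op 3 (left): buf='QABNAPA' cursor=6
After op 4 (delete): buf='QABNAP' cursor=6
After op 5 (select(0,6) replace("I")): buf='I' cursor=1

Answer: 1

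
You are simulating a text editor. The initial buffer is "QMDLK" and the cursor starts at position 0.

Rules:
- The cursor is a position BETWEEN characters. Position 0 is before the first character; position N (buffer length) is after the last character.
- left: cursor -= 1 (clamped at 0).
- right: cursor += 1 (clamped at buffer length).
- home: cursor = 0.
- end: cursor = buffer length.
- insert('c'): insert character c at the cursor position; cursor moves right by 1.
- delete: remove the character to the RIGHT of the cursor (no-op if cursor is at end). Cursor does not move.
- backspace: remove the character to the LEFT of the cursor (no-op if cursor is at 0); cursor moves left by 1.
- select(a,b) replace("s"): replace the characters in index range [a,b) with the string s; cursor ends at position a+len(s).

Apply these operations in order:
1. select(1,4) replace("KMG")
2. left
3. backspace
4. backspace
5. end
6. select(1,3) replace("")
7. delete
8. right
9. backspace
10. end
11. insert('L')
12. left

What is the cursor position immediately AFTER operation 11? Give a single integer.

Answer: 1

Derivation:
After op 1 (select(1,4) replace("KMG")): buf='QKMGK' cursor=4
After op 2 (left): buf='QKMGK' cursor=3
After op 3 (backspace): buf='QKGK' cursor=2
After op 4 (backspace): buf='QGK' cursor=1
After op 5 (end): buf='QGK' cursor=3
After op 6 (select(1,3) replace("")): buf='Q' cursor=1
After op 7 (delete): buf='Q' cursor=1
After op 8 (right): buf='Q' cursor=1
After op 9 (backspace): buf='(empty)' cursor=0
After op 10 (end): buf='(empty)' cursor=0
After op 11 (insert('L')): buf='L' cursor=1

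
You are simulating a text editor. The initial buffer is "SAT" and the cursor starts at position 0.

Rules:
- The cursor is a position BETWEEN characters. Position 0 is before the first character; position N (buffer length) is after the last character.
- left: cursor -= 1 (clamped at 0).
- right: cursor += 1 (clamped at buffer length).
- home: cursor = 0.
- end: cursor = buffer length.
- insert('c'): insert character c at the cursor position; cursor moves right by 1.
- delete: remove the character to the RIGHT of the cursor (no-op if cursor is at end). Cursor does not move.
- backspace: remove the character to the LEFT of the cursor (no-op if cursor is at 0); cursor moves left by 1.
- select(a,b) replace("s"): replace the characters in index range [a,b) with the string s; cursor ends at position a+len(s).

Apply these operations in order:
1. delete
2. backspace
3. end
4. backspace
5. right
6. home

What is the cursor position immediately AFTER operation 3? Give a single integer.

Answer: 2

Derivation:
After op 1 (delete): buf='AT' cursor=0
After op 2 (backspace): buf='AT' cursor=0
After op 3 (end): buf='AT' cursor=2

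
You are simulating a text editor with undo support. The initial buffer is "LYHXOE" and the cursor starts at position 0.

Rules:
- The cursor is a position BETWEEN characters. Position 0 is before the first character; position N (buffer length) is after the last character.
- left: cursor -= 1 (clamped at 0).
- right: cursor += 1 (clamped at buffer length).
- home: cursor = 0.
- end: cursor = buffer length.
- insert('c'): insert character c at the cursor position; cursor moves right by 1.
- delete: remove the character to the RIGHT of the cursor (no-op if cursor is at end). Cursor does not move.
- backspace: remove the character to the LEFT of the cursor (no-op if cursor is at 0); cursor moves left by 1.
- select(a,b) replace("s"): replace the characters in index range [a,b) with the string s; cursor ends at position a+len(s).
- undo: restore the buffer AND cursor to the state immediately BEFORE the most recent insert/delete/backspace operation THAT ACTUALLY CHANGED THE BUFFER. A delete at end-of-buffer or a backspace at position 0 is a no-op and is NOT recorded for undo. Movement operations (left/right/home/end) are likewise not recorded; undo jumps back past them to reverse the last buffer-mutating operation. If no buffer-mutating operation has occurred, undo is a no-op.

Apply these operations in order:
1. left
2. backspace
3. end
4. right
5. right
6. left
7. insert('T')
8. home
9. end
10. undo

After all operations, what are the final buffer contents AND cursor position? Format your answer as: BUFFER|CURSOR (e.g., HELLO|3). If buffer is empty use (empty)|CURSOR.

Answer: LYHXOE|5

Derivation:
After op 1 (left): buf='LYHXOE' cursor=0
After op 2 (backspace): buf='LYHXOE' cursor=0
After op 3 (end): buf='LYHXOE' cursor=6
After op 4 (right): buf='LYHXOE' cursor=6
After op 5 (right): buf='LYHXOE' cursor=6
After op 6 (left): buf='LYHXOE' cursor=5
After op 7 (insert('T')): buf='LYHXOTE' cursor=6
After op 8 (home): buf='LYHXOTE' cursor=0
After op 9 (end): buf='LYHXOTE' cursor=7
After op 10 (undo): buf='LYHXOE' cursor=5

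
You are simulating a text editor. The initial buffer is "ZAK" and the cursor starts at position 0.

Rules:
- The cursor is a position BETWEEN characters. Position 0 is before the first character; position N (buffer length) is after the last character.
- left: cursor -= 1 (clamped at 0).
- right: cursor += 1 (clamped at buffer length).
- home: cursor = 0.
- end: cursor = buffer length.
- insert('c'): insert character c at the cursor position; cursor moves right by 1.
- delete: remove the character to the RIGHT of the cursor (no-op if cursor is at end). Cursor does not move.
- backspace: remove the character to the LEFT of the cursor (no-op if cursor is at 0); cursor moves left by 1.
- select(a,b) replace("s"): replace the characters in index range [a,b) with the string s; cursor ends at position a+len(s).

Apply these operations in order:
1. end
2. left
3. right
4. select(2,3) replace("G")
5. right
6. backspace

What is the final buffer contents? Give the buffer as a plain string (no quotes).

Answer: ZA

Derivation:
After op 1 (end): buf='ZAK' cursor=3
After op 2 (left): buf='ZAK' cursor=2
After op 3 (right): buf='ZAK' cursor=3
After op 4 (select(2,3) replace("G")): buf='ZAG' cursor=3
After op 5 (right): buf='ZAG' cursor=3
After op 6 (backspace): buf='ZA' cursor=2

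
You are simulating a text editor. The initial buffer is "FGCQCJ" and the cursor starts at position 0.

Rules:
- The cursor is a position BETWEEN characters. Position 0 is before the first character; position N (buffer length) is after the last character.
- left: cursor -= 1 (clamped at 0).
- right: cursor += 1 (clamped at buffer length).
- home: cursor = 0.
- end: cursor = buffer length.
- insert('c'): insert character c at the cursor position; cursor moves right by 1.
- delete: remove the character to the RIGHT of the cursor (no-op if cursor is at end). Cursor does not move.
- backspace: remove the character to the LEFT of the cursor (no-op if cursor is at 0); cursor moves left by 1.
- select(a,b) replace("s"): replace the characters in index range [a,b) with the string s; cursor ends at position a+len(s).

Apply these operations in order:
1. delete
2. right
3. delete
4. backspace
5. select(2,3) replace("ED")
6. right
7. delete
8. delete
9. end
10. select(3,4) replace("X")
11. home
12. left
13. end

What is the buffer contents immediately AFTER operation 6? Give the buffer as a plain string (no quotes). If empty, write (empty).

After op 1 (delete): buf='GCQCJ' cursor=0
After op 2 (right): buf='GCQCJ' cursor=1
After op 3 (delete): buf='GQCJ' cursor=1
After op 4 (backspace): buf='QCJ' cursor=0
After op 5 (select(2,3) replace("ED")): buf='QCED' cursor=4
After op 6 (right): buf='QCED' cursor=4

Answer: QCED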